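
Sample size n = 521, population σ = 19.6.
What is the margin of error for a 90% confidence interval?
Margin of error = 1.41

Margin of error = z* · σ/√n
= 1.645 · 19.6/√521
= 1.645 · 19.6/22.8254
= 1.41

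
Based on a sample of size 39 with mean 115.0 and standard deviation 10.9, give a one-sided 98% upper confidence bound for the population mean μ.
μ ≤ 118.71

Upper bound (one-sided):
t* = 2.127 (one-sided for 98%)
Upper bound = x̄ + t* · s/√n = 115.0 + 2.127 · 10.9/√39 = 118.71

We are 98% confident that μ ≤ 118.71.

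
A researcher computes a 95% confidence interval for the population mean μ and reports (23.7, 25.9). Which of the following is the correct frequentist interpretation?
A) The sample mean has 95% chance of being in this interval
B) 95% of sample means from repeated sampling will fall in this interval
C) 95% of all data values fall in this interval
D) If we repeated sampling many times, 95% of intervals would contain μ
D

A) Wrong — x̄ is observed and sits in the interval by construction.
B) Wrong — coverage applies to intervals containing μ, not to future x̄ values.
C) Wrong — a CI is about the parameter μ, not individual data values.
D) Correct — this is the frequentist long-run coverage interpretation.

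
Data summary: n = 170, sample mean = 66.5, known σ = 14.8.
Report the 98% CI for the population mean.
(63.86, 69.14)

z-interval (σ known):
z* = 2.326 for 98% confidence

Margin of error = z* · σ/√n = 2.326 · 14.8/√170 = 2.64

CI: (66.5 - 2.64, 66.5 + 2.64) = (63.86, 69.14)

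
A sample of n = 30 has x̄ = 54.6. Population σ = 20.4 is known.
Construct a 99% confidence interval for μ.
(45.01, 64.19)

z-interval (σ known):
z* = 2.576 for 99% confidence

Margin of error = z* · σ/√n = 2.576 · 20.4/√30 = 9.59

CI: (54.6 - 9.59, 54.6 + 9.59) = (45.01, 64.19)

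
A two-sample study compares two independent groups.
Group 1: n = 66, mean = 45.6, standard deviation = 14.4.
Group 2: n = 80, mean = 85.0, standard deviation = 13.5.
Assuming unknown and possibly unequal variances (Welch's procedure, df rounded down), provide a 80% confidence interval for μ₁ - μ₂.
(-42.40, -36.40)

Difference: x̄₁ - x̄₂ = -39.40
SE = √(s₁²/n₁ + s₂²/n₂) = √(14.4²/66 + 13.5²/80) = 2.3281
df = 135.03 → 135 (Welch–Satterthwaite, rounded down)
t* = 1.288

CI: -39.40 ± 1.288 · 2.3281 = -39.40 ± 3.00 = (-42.40, -36.40)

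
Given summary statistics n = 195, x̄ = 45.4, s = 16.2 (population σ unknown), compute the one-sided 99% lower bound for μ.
μ ≥ 42.68

Lower bound (one-sided):
t* = 2.346 (one-sided for 99%)
Lower bound = x̄ - t* · s/√n = 45.4 - 2.346 · 16.2/√195 = 42.68

We are 99% confident that μ ≥ 42.68.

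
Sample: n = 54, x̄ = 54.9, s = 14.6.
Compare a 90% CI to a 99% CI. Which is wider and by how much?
99% CI is wider by 3.97

df = 53
90% CI: t* = 1.674, (51.57, 58.23), width = 2 · t* · s/√n = 6.65
99% CI: t* = 2.672, (49.59, 60.21), width = 2 · t* · s/√n = 10.62

The 99% CI is wider by 10.62 - 6.65 = 3.97.
Higher confidence requires a wider interval.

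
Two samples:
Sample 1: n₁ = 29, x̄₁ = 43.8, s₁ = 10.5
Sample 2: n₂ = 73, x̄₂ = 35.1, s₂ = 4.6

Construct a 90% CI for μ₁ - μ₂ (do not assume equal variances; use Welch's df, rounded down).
(5.27, 12.13)

Difference: x̄₁ - x̄₂ = 8.70
SE = √(s₁²/n₁ + s₂²/n₂) = √(10.5²/29 + 4.6²/73) = 2.0228
df = 32.36 → 32 (Welch–Satterthwaite, rounded down)
t* = 1.694

CI: 8.70 ± 1.694 · 2.0228 = 8.70 ± 3.43 = (5.27, 12.13)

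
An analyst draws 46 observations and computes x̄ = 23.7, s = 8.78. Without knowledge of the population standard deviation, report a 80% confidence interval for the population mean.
(22.02, 25.38)

t-interval (σ unknown):
df = n - 1 = 45
t* = 1.301 for 80% confidence

Margin of error = t* · s/√n = 1.301 · 8.78/√46 = 1.68

CI: (22.02, 25.38)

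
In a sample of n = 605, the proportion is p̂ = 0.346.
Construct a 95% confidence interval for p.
(0.308, 0.384)

Proportion CI:
SE = √(p̂(1-p̂)/n) = √(0.346 · 0.654 / 605) = 0.01934

z* = 1.960
Margin = z* · SE = 1.960 · 0.01934 = 0.0379

CI: 0.346 ± 0.0379 = (0.308, 0.384)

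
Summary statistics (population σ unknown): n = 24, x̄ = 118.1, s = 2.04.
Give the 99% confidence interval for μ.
(116.93, 119.27)

t-interval (σ unknown):
df = n - 1 = 23
t* = 2.807 for 99% confidence

Margin of error = t* · s/√n = 2.807 · 2.04/√24 = 1.17

CI: (116.93, 119.27)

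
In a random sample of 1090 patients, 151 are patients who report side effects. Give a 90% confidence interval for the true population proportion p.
(0.121, 0.156)

Proportion CI:
p̂ = 151/1090 = 0.13853
SE = √(p̂(1-p̂)/n) = √(0.13853 · 0.86147 / 1090) = 0.01046

z* = 1.645
Margin = z* · SE = 1.645 · 0.01046 = 0.0172

CI: 0.13853 ± 0.0172 = (0.121, 0.156)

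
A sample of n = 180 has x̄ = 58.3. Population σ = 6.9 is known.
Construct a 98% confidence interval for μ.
(57.10, 59.50)

z-interval (σ known):
z* = 2.326 for 98% confidence

Margin of error = z* · σ/√n = 2.326 · 6.9/√180 = 1.20

CI: (58.3 - 1.20, 58.3 + 1.20) = (57.10, 59.50)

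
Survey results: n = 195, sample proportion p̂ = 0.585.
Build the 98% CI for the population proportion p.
(0.503, 0.667)

Proportion CI:
SE = √(p̂(1-p̂)/n) = √(0.585 · 0.415 / 195) = 0.03528

z* = 2.326
Margin = z* · SE = 2.326 · 0.03528 = 0.0821

CI: 0.585 ± 0.0821 = (0.503, 0.667)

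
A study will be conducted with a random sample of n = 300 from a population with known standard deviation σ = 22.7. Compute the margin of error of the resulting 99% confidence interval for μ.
Margin of error = 3.38

Margin of error = z* · σ/√n
= 2.576 · 22.7/√300
= 2.576 · 22.7/17.3205
= 3.38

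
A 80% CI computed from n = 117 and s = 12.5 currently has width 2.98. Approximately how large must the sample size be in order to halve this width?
n ≈ 468

CI width ∝ 1/√n
To reduce width by factor 2, need √n to grow by 2 → need 2² = 4 times as many samples.

Current: n = 117, width = 2.98
New: n = 468, width ≈ 1.48

Width reduced by factor of 2.98/1.48 = 2.01.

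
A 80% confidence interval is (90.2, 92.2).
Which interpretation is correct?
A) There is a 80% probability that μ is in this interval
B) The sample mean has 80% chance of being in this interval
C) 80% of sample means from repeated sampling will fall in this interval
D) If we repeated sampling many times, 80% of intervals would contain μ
D

A) Wrong — μ is fixed; the randomness lives in the interval, not in μ.
B) Wrong — x̄ is observed and sits in the interval by construction.
C) Wrong — coverage applies to intervals containing μ, not to future x̄ values.
D) Correct — this is the frequentist long-run coverage interpretation.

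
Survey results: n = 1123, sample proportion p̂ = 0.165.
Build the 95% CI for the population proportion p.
(0.143, 0.187)

Proportion CI:
SE = √(p̂(1-p̂)/n) = √(0.165 · 0.835 / 1123) = 0.01108

z* = 1.960
Margin = z* · SE = 1.960 · 0.01108 = 0.0217

CI: 0.165 ± 0.0217 = (0.143, 0.187)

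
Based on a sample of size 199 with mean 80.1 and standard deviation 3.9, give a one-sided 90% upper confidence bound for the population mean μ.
μ ≤ 80.46

Upper bound (one-sided):
t* = 1.286 (one-sided for 90%)
Upper bound = x̄ + t* · s/√n = 80.1 + 1.286 · 3.9/√199 = 80.46

We are 90% confident that μ ≤ 80.46.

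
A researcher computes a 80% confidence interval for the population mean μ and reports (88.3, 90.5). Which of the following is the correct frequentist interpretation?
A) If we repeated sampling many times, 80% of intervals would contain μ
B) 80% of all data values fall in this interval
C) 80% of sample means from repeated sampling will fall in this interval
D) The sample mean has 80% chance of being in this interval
A

A) Correct — this is the frequentist long-run coverage interpretation.
B) Wrong — a CI is about the parameter μ, not individual data values.
C) Wrong — coverage applies to intervals containing μ, not to future x̄ values.
D) Wrong — x̄ is observed and sits in the interval by construction.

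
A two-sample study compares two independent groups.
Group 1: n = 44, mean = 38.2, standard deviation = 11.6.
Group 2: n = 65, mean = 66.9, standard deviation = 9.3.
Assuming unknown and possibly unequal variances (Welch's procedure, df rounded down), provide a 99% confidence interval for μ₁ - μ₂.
(-34.23, -23.17)

Difference: x̄₁ - x̄₂ = -28.70
SE = √(s₁²/n₁ + s₂²/n₂) = √(11.6²/44 + 9.3²/65) = 2.0949
df = 78.57 → 78 (Welch–Satterthwaite, rounded down)
t* = 2.640

CI: -28.70 ± 2.640 · 2.0949 = -28.70 ± 5.53 = (-34.23, -23.17)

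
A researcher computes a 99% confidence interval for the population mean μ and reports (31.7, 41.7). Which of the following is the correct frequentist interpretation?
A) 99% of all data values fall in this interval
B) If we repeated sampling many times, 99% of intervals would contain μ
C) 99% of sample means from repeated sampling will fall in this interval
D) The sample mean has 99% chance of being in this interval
B

A) Wrong — a CI is about the parameter μ, not individual data values.
B) Correct — this is the frequentist long-run coverage interpretation.
C) Wrong — coverage applies to intervals containing μ, not to future x̄ values.
D) Wrong — x̄ is observed and sits in the interval by construction.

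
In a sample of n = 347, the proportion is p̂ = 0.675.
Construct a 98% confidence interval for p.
(0.617, 0.733)

Proportion CI:
SE = √(p̂(1-p̂)/n) = √(0.675 · 0.325 / 347) = 0.02514

z* = 2.326
Margin = z* · SE = 2.326 · 0.02514 = 0.0585

CI: 0.675 ± 0.0585 = (0.617, 0.733)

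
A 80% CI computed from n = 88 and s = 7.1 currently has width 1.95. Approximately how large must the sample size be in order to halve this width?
n ≈ 352

CI width ∝ 1/√n
To reduce width by factor 2, need √n to grow by 2 → need 2² = 4 times as many samples.

Current: n = 88, width = 1.95
New: n = 352, width ≈ 0.97

Width reduced by factor of 1.95/0.97 = 2.01.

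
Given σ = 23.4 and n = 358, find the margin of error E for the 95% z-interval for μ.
Margin of error = 2.42

Margin of error = z* · σ/√n
= 1.960 · 23.4/√358
= 1.960 · 23.4/18.9209
= 2.42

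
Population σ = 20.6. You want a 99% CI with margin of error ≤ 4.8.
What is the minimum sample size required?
n ≥ 123

For margin E ≤ 4.8:
n ≥ (z* · σ / E)²
n ≥ (2.576 · 20.6 / 4.8)²
n ≥ 122.22

Minimum n = 123 (rounding up)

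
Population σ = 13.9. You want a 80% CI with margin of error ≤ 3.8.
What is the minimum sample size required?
n ≥ 22

For margin E ≤ 3.8:
n ≥ (z* · σ / E)²
n ≥ (1.282 · 13.9 / 3.8)²
n ≥ 21.99

Minimum n = 22 (rounding up)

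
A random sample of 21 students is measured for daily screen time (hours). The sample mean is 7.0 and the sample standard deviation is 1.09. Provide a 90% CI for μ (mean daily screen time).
(6.59, 7.41)

t-interval (σ unknown):
df = n - 1 = 20
t* = 1.725 for 90% confidence

Margin of error = t* · s/√n = 1.725 · 1.09/√21 = 0.41

CI: (6.59, 7.41)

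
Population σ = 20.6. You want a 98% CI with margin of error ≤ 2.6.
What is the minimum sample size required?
n ≥ 340

For margin E ≤ 2.6:
n ≥ (z* · σ / E)²
n ≥ (2.326 · 20.6 / 2.6)²
n ≥ 339.63

Minimum n = 340 (rounding up)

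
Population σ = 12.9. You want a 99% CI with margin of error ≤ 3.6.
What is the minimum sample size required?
n ≥ 86

For margin E ≤ 3.6:
n ≥ (z* · σ / E)²
n ≥ (2.576 · 12.9 / 3.6)²
n ≥ 85.21

Minimum n = 86 (rounding up)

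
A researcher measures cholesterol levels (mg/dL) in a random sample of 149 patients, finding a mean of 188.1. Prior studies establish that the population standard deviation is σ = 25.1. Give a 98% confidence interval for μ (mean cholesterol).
(183.32, 192.88)

z-interval (σ known):
z* = 2.326 for 98% confidence

Margin of error = z* · σ/√n = 2.326 · 25.1/√149 = 4.78

CI: (188.1 - 4.78, 188.1 + 4.78) = (183.32, 192.88)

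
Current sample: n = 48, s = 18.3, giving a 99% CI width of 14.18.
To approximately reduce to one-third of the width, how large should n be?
n ≈ 432

CI width ∝ 1/√n
To reduce width by factor 3, need √n to grow by 3 → need 3² = 9 times as many samples.

Current: n = 48, width = 14.18
New: n = 432, width ≈ 4.56

Width reduced by factor of 14.18/4.56 = 3.11.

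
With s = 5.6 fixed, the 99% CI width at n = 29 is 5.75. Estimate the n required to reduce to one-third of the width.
n ≈ 261

CI width ∝ 1/√n
To reduce width by factor 3, need √n to grow by 3 → need 3² = 9 times as many samples.

Current: n = 29, width = 5.75
New: n = 261, width ≈ 1.80

Width reduced by factor of 5.75/1.80 = 3.19.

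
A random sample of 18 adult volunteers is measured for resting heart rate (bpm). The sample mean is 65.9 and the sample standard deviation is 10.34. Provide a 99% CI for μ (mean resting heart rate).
(58.84, 72.96)

t-interval (σ unknown):
df = n - 1 = 17
t* = 2.898 for 99% confidence

Margin of error = t* · s/√n = 2.898 · 10.34/√18 = 7.06

CI: (58.84, 72.96)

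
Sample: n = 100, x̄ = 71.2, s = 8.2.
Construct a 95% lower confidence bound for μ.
μ ≥ 69.84

Lower bound (one-sided):
t* = 1.660 (one-sided for 95%)
Lower bound = x̄ - t* · s/√n = 71.2 - 1.660 · 8.2/√100 = 69.84

We are 95% confident that μ ≥ 69.84.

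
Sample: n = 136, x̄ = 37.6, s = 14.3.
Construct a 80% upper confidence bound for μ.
μ ≤ 38.63

Upper bound (one-sided):
t* = 0.844 (one-sided for 80%)
Upper bound = x̄ + t* · s/√n = 37.6 + 0.844 · 14.3/√136 = 38.63

We are 80% confident that μ ≤ 38.63.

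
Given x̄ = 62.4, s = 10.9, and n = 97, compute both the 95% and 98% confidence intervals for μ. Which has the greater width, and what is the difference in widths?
98% CI is wider by 0.85

df = 96
95% CI: t* = 1.985, (60.20, 64.60), width = 2 · t* · s/√n = 4.39
98% CI: t* = 2.366, (59.78, 65.02), width = 2 · t* · s/√n = 5.24

The 98% CI is wider by 5.24 - 4.39 = 0.85.
Higher confidence requires a wider interval.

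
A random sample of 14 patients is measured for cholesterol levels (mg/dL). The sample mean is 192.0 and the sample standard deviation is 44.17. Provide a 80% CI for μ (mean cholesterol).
(176.06, 207.94)

t-interval (σ unknown):
df = n - 1 = 13
t* = 1.350 for 80% confidence

Margin of error = t* · s/√n = 1.350 · 44.17/√14 = 15.94

CI: (176.06, 207.94)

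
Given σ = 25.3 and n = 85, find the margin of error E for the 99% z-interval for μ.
Margin of error = 7.07

Margin of error = z* · σ/√n
= 2.576 · 25.3/√85
= 2.576 · 25.3/9.2195
= 7.07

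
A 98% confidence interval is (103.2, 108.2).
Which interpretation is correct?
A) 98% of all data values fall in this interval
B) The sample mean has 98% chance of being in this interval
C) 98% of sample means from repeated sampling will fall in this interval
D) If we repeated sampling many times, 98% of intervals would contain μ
D

A) Wrong — a CI is about the parameter μ, not individual data values.
B) Wrong — x̄ is observed and sits in the interval by construction.
C) Wrong — coverage applies to intervals containing μ, not to future x̄ values.
D) Correct — this is the frequentist long-run coverage interpretation.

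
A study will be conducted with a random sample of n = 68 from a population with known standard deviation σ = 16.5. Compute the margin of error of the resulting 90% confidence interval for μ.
Margin of error = 3.29

Margin of error = z* · σ/√n
= 1.645 · 16.5/√68
= 1.645 · 16.5/8.2462
= 3.29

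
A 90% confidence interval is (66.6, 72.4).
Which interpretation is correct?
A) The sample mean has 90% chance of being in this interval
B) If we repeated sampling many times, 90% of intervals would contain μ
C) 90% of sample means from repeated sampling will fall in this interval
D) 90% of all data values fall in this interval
B

A) Wrong — x̄ is observed and sits in the interval by construction.
B) Correct — this is the frequentist long-run coverage interpretation.
C) Wrong — coverage applies to intervals containing μ, not to future x̄ values.
D) Wrong — a CI is about the parameter μ, not individual data values.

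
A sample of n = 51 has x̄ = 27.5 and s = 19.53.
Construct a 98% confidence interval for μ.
(20.93, 34.07)

t-interval (σ unknown):
df = n - 1 = 50
t* = 2.403 for 98% confidence

Margin of error = t* · s/√n = 2.403 · 19.53/√51 = 6.57

CI: (20.93, 34.07)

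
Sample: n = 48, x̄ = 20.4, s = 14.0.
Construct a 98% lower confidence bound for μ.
μ ≥ 16.13

Lower bound (one-sided):
t* = 2.112 (one-sided for 98%)
Lower bound = x̄ - t* · s/√n = 20.4 - 2.112 · 14.0/√48 = 16.13

We are 98% confident that μ ≥ 16.13.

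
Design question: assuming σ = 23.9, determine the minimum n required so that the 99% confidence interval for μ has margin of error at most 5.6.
n ≥ 121

For margin E ≤ 5.6:
n ≥ (z* · σ / E)²
n ≥ (2.576 · 23.9 / 5.6)²
n ≥ 120.87

Minimum n = 121 (rounding up)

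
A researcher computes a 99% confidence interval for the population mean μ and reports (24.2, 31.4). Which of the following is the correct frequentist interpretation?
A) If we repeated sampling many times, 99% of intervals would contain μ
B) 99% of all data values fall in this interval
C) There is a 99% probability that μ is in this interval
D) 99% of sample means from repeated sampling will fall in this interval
A

A) Correct — this is the frequentist long-run coverage interpretation.
B) Wrong — a CI is about the parameter μ, not individual data values.
C) Wrong — μ is fixed; the randomness lives in the interval, not in μ.
D) Wrong — coverage applies to intervals containing μ, not to future x̄ values.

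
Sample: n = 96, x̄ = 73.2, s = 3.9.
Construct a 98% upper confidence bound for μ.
μ ≤ 74.03

Upper bound (one-sided):
t* = 2.082 (one-sided for 98%)
Upper bound = x̄ + t* · s/√n = 73.2 + 2.082 · 3.9/√96 = 74.03

We are 98% confident that μ ≤ 74.03.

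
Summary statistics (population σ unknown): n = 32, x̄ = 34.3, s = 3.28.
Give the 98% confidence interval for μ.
(32.88, 35.72)

t-interval (σ unknown):
df = n - 1 = 31
t* = 2.453 for 98% confidence

Margin of error = t* · s/√n = 2.453 · 3.28/√32 = 1.42

CI: (32.88, 35.72)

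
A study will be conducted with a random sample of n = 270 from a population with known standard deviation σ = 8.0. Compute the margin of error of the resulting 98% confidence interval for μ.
Margin of error = 1.13

Margin of error = z* · σ/√n
= 2.326 · 8.0/√270
= 2.326 · 8.0/16.4317
= 1.13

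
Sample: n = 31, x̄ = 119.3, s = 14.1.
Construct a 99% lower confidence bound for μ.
μ ≥ 113.08

Lower bound (one-sided):
t* = 2.457 (one-sided for 99%)
Lower bound = x̄ - t* · s/√n = 119.3 - 2.457 · 14.1/√31 = 113.08

We are 99% confident that μ ≥ 113.08.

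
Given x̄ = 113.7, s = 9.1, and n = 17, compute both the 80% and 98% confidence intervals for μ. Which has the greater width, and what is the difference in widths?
98% CI is wider by 5.50

df = 16
80% CI: t* = 1.337, (110.75, 116.65), width = 2 · t* · s/√n = 5.90
98% CI: t* = 2.583, (108.00, 119.40), width = 2 · t* · s/√n = 11.40

The 98% CI is wider by 11.40 - 5.90 = 5.50.
Higher confidence requires a wider interval.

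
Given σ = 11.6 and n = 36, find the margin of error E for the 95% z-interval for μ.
Margin of error = 3.79

Margin of error = z* · σ/√n
= 1.960 · 11.6/√36
= 1.960 · 11.6/6.0000
= 3.79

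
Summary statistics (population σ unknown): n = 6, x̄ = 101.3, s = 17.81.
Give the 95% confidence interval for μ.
(82.61, 119.99)

t-interval (σ unknown):
df = n - 1 = 5
t* = 2.571 for 95% confidence

Margin of error = t* · s/√n = 2.571 · 17.81/√6 = 18.69

CI: (82.61, 119.99)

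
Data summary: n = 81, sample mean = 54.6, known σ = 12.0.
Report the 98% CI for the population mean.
(51.50, 57.70)

z-interval (σ known):
z* = 2.326 for 98% confidence

Margin of error = z* · σ/√n = 2.326 · 12.0/√81 = 3.10

CI: (54.6 - 3.10, 54.6 + 3.10) = (51.50, 57.70)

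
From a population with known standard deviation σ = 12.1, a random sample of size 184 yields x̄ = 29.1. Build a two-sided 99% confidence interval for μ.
(26.80, 31.40)

z-interval (σ known):
z* = 2.576 for 99% confidence

Margin of error = z* · σ/√n = 2.576 · 12.1/√184 = 2.30

CI: (29.1 - 2.30, 29.1 + 2.30) = (26.80, 31.40)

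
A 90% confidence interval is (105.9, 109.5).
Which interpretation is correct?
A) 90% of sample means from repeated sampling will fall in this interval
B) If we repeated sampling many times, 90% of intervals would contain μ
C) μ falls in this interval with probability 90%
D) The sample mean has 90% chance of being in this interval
B

A) Wrong — coverage applies to intervals containing μ, not to future x̄ values.
B) Correct — this is the frequentist long-run coverage interpretation.
C) Wrong — μ is fixed; the randomness lives in the interval, not in μ.
D) Wrong — x̄ is observed and sits in the interval by construction.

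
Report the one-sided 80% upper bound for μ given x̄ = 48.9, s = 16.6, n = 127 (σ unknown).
μ ≤ 50.14

Upper bound (one-sided):
t* = 0.844 (one-sided for 80%)
Upper bound = x̄ + t* · s/√n = 48.9 + 0.844 · 16.6/√127 = 50.14

We are 80% confident that μ ≤ 50.14.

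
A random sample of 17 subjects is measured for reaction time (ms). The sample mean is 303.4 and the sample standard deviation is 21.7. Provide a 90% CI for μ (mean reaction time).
(294.21, 312.59)

t-interval (σ unknown):
df = n - 1 = 16
t* = 1.746 for 90% confidence

Margin of error = t* · s/√n = 1.746 · 21.7/√17 = 9.19

CI: (294.21, 312.59)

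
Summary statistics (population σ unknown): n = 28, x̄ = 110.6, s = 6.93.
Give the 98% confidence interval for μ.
(107.36, 113.84)

t-interval (σ unknown):
df = n - 1 = 27
t* = 2.473 for 98% confidence

Margin of error = t* · s/√n = 2.473 · 6.93/√28 = 3.24

CI: (107.36, 113.84)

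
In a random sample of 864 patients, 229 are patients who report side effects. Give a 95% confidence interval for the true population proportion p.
(0.236, 0.294)

Proportion CI:
p̂ = 229/864 = 0.26505
SE = √(p̂(1-p̂)/n) = √(0.26505 · 0.73495 / 864) = 0.01502

z* = 1.960
Margin = z* · SE = 1.960 · 0.01502 = 0.0294

CI: 0.26505 ± 0.0294 = (0.236, 0.294)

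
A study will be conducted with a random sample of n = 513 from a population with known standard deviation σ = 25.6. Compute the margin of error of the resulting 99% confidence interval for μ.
Margin of error = 2.91

Margin of error = z* · σ/√n
= 2.576 · 25.6/√513
= 2.576 · 25.6/22.6495
= 2.91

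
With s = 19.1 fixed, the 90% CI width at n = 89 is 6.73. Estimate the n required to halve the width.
n ≈ 356

CI width ∝ 1/√n
To reduce width by factor 2, need √n to grow by 2 → need 2² = 4 times as many samples.

Current: n = 89, width = 6.73
New: n = 356, width ≈ 3.34

Width reduced by factor of 6.73/3.34 = 2.01.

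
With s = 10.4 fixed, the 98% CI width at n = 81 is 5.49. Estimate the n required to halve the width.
n ≈ 324

CI width ∝ 1/√n
To reduce width by factor 2, need √n to grow by 2 → need 2² = 4 times as many samples.

Current: n = 81, width = 5.49
New: n = 324, width ≈ 2.70

Width reduced by factor of 5.49/2.70 = 2.03.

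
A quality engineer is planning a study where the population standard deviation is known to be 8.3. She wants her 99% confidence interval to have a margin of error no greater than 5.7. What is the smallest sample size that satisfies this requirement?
n ≥ 15

For margin E ≤ 5.7:
n ≥ (z* · σ / E)²
n ≥ (2.576 · 8.3 / 5.7)²
n ≥ 14.07

Minimum n = 15 (rounding up)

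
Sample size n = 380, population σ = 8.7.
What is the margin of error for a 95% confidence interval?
Margin of error = 0.87

Margin of error = z* · σ/√n
= 1.960 · 8.7/√380
= 1.960 · 8.7/19.4936
= 0.87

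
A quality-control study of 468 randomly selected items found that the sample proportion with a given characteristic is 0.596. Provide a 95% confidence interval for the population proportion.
(0.552, 0.640)

Proportion CI:
SE = √(p̂(1-p̂)/n) = √(0.596 · 0.404 / 468) = 0.02268

z* = 1.960
Margin = z* · SE = 1.960 · 0.02268 = 0.0445

CI: 0.596 ± 0.0445 = (0.552, 0.640)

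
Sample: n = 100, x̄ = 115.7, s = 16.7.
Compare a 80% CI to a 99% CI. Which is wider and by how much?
99% CI is wider by 4.46

df = 99
80% CI: t* = 1.290, (113.55, 117.85), width = 2 · t* · s/√n = 4.31
99% CI: t* = 2.626, (111.31, 120.09), width = 2 · t* · s/√n = 8.77

The 99% CI is wider by 8.77 - 4.31 = 4.46.
Higher confidence requires a wider interval.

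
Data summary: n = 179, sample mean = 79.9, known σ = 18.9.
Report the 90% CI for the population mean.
(77.58, 82.22)

z-interval (σ known):
z* = 1.645 for 90% confidence

Margin of error = z* · σ/√n = 1.645 · 18.9/√179 = 2.32

CI: (79.9 - 2.32, 79.9 + 2.32) = (77.58, 82.22)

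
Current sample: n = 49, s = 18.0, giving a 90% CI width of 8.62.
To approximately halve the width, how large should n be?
n ≈ 196

CI width ∝ 1/√n
To reduce width by factor 2, need √n to grow by 2 → need 2² = 4 times as many samples.

Current: n = 49, width = 8.62
New: n = 196, width ≈ 4.25

Width reduced by factor of 8.62/4.25 = 2.03.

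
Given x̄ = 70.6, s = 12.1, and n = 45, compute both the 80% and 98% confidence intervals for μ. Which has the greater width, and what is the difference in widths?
98% CI is wider by 4.02

df = 44
80% CI: t* = 1.301, (68.25, 72.95), width = 2 · t* · s/√n = 4.69
98% CI: t* = 2.414, (66.25, 74.95), width = 2 · t* · s/√n = 8.71

The 98% CI is wider by 8.71 - 4.69 = 4.02.
Higher confidence requires a wider interval.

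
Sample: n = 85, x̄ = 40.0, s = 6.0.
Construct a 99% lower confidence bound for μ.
μ ≥ 38.46

Lower bound (one-sided):
t* = 2.372 (one-sided for 99%)
Lower bound = x̄ - t* · s/√n = 40.0 - 2.372 · 6.0/√85 = 38.46

We are 99% confident that μ ≥ 38.46.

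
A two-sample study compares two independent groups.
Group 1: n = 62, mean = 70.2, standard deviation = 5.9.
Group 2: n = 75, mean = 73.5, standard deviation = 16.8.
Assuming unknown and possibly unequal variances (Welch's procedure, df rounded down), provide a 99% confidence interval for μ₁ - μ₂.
(-8.77, 2.17)

Difference: x̄₁ - x̄₂ = -3.30
SE = √(s₁²/n₁ + s₂²/n₂) = √(5.9²/62 + 16.8²/75) = 2.0796
df = 95.16 → 95 (Welch–Satterthwaite, rounded down)
t* = 2.629

CI: -3.30 ± 2.629 · 2.0796 = -3.30 ± 5.47 = (-8.77, 2.17)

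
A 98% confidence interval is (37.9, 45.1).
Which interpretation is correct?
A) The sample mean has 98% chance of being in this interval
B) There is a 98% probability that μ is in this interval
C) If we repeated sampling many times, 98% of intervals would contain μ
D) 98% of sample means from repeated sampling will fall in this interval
C

A) Wrong — x̄ is observed and sits in the interval by construction.
B) Wrong — μ is fixed; the randomness lives in the interval, not in μ.
C) Correct — this is the frequentist long-run coverage interpretation.
D) Wrong — coverage applies to intervals containing μ, not to future x̄ values.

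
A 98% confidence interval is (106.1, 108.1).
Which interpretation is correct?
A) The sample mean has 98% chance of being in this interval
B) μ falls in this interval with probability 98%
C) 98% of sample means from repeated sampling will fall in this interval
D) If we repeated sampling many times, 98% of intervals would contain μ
D

A) Wrong — x̄ is observed and sits in the interval by construction.
B) Wrong — μ is fixed; the randomness lives in the interval, not in μ.
C) Wrong — coverage applies to intervals containing μ, not to future x̄ values.
D) Correct — this is the frequentist long-run coverage interpretation.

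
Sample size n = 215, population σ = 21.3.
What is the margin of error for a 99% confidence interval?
Margin of error = 3.74

Margin of error = z* · σ/√n
= 2.576 · 21.3/√215
= 2.576 · 21.3/14.6629
= 3.74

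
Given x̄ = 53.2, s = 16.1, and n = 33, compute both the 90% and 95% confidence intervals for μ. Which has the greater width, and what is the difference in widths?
95% CI is wider by 1.92

df = 32
90% CI: t* = 1.694, (48.45, 57.95), width = 2 · t* · s/√n = 9.50
95% CI: t* = 2.037, (47.49, 58.91), width = 2 · t* · s/√n = 11.42

The 95% CI is wider by 11.42 - 9.50 = 1.92.
Higher confidence requires a wider interval.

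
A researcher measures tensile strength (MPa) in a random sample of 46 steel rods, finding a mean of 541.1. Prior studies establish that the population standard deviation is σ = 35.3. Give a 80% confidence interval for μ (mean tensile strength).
(534.43, 547.77)

z-interval (σ known):
z* = 1.282 for 80% confidence

Margin of error = z* · σ/√n = 1.282 · 35.3/√46 = 6.67

CI: (541.1 - 6.67, 541.1 + 6.67) = (534.43, 547.77)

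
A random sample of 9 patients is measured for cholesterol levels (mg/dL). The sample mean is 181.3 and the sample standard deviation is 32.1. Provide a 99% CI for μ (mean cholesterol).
(145.40, 217.20)

t-interval (σ unknown):
df = n - 1 = 8
t* = 3.355 for 99% confidence

Margin of error = t* · s/√n = 3.355 · 32.1/√9 = 35.90

CI: (145.40, 217.20)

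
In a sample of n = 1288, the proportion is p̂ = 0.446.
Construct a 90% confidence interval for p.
(0.423, 0.469)

Proportion CI:
SE = √(p̂(1-p̂)/n) = √(0.446 · 0.554 / 1288) = 0.01385

z* = 1.645
Margin = z* · SE = 1.645 · 0.01385 = 0.0228

CI: 0.446 ± 0.0228 = (0.423, 0.469)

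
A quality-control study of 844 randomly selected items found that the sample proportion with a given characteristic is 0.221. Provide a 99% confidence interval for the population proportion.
(0.184, 0.258)

Proportion CI:
SE = √(p̂(1-p̂)/n) = √(0.221 · 0.779 / 844) = 0.01428

z* = 2.576
Margin = z* · SE = 2.576 · 0.01428 = 0.0368

CI: 0.221 ± 0.0368 = (0.184, 0.258)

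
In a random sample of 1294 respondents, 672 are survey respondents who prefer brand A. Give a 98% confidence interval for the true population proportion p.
(0.487, 0.552)

Proportion CI:
p̂ = 672/1294 = 0.51932
SE = √(p̂(1-p̂)/n) = √(0.51932 · 0.48068 / 1294) = 0.01389

z* = 2.326
Margin = z* · SE = 2.326 · 0.01389 = 0.0323

CI: 0.51932 ± 0.0323 = (0.487, 0.552)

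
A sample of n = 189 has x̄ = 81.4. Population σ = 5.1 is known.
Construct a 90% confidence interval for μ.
(80.79, 82.01)

z-interval (σ known):
z* = 1.645 for 90% confidence

Margin of error = z* · σ/√n = 1.645 · 5.1/√189 = 0.61

CI: (81.4 - 0.61, 81.4 + 0.61) = (80.79, 82.01)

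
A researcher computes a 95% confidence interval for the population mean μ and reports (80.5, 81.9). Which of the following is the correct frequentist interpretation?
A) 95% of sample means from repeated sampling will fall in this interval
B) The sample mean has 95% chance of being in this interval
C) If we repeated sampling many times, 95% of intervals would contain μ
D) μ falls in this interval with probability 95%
C

A) Wrong — coverage applies to intervals containing μ, not to future x̄ values.
B) Wrong — x̄ is observed and sits in the interval by construction.
C) Correct — this is the frequentist long-run coverage interpretation.
D) Wrong — μ is fixed; the randomness lives in the interval, not in μ.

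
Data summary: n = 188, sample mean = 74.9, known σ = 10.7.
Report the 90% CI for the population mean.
(73.62, 76.18)

z-interval (σ known):
z* = 1.645 for 90% confidence

Margin of error = z* · σ/√n = 1.645 · 10.7/√188 = 1.28

CI: (74.9 - 1.28, 74.9 + 1.28) = (73.62, 76.18)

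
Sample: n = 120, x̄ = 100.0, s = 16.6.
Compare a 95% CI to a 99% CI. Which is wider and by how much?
99% CI is wider by 1.93

df = 119
95% CI: t* = 1.980, (97.00, 103.00), width = 2 · t* · s/√n = 6.00
99% CI: t* = 2.618, (96.03, 103.97), width = 2 · t* · s/√n = 7.93

The 99% CI is wider by 7.93 - 6.00 = 1.93.
Higher confidence requires a wider interval.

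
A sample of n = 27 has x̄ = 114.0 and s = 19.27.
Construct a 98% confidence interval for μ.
(104.81, 123.19)

t-interval (σ unknown):
df = n - 1 = 26
t* = 2.479 for 98% confidence

Margin of error = t* · s/√n = 2.479 · 19.27/√27 = 9.19

CI: (104.81, 123.19)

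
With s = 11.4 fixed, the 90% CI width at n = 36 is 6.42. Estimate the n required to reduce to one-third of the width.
n ≈ 324

CI width ∝ 1/√n
To reduce width by factor 3, need √n to grow by 3 → need 3² = 9 times as many samples.

Current: n = 36, width = 6.42
New: n = 324, width ≈ 2.09

Width reduced by factor of 6.42/2.09 = 3.07.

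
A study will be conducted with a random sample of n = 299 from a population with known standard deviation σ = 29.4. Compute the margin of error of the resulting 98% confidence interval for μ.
Margin of error = 3.95

Margin of error = z* · σ/√n
= 2.326 · 29.4/√299
= 2.326 · 29.4/17.2916
= 3.95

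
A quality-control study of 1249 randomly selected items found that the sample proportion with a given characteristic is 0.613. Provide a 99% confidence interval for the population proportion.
(0.577, 0.649)

Proportion CI:
SE = √(p̂(1-p̂)/n) = √(0.613 · 0.387 / 1249) = 0.01378

z* = 2.576
Margin = z* · SE = 2.576 · 0.01378 = 0.0355

CI: 0.613 ± 0.0355 = (0.577, 0.649)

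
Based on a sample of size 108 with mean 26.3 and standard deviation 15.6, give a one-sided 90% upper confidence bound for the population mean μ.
μ ≤ 28.24

Upper bound (one-sided):
t* = 1.290 (one-sided for 90%)
Upper bound = x̄ + t* · s/√n = 26.3 + 1.290 · 15.6/√108 = 28.24

We are 90% confident that μ ≤ 28.24.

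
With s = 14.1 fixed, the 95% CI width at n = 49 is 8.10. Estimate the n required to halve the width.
n ≈ 196

CI width ∝ 1/√n
To reduce width by factor 2, need √n to grow by 2 → need 2² = 4 times as many samples.

Current: n = 49, width = 8.10
New: n = 196, width ≈ 3.97

Width reduced by factor of 8.10/3.97 = 2.04.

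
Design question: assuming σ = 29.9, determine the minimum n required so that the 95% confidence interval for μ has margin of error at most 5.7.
n ≥ 106

For margin E ≤ 5.7:
n ≥ (z* · σ / E)²
n ≥ (1.960 · 29.9 / 5.7)²
n ≥ 105.71

Minimum n = 106 (rounding up)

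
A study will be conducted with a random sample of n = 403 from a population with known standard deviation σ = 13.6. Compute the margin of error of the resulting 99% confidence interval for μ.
Margin of error = 1.75

Margin of error = z* · σ/√n
= 2.576 · 13.6/√403
= 2.576 · 13.6/20.0749
= 1.75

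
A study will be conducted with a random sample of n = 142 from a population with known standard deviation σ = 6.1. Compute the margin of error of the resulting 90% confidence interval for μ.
Margin of error = 0.84

Margin of error = z* · σ/√n
= 1.645 · 6.1/√142
= 1.645 · 6.1/11.9164
= 0.84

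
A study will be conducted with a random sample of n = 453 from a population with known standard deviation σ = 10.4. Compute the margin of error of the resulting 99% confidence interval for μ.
Margin of error = 1.26

Margin of error = z* · σ/√n
= 2.576 · 10.4/√453
= 2.576 · 10.4/21.2838
= 1.26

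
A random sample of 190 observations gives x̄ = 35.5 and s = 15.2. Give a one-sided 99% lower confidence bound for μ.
μ ≥ 32.91

Lower bound (one-sided):
t* = 2.346 (one-sided for 99%)
Lower bound = x̄ - t* · s/√n = 35.5 - 2.346 · 15.2/√190 = 32.91

We are 99% confident that μ ≥ 32.91.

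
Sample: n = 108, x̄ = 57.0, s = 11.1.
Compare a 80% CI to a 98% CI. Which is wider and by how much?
98% CI is wider by 2.29

df = 107
80% CI: t* = 1.290, (55.62, 58.38), width = 2 · t* · s/√n = 2.76
98% CI: t* = 2.362, (54.48, 59.52), width = 2 · t* · s/√n = 5.05

The 98% CI is wider by 5.05 - 2.76 = 2.29.
Higher confidence requires a wider interval.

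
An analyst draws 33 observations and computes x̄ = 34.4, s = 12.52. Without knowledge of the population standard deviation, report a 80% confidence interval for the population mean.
(31.55, 37.25)

t-interval (σ unknown):
df = n - 1 = 32
t* = 1.309 for 80% confidence

Margin of error = t* · s/√n = 1.309 · 12.52/√33 = 2.85

CI: (31.55, 37.25)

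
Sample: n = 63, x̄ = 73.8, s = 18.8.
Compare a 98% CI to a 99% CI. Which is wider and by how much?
99% CI is wider by 1.28

df = 62
98% CI: t* = 2.388, (68.14, 79.46), width = 2 · t* · s/√n = 11.31
99% CI: t* = 2.657, (67.51, 80.09), width = 2 · t* · s/√n = 12.59

The 99% CI is wider by 12.59 - 11.31 = 1.28.
Higher confidence requires a wider interval.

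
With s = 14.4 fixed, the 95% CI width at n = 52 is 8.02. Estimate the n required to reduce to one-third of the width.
n ≈ 468

CI width ∝ 1/√n
To reduce width by factor 3, need √n to grow by 3 → need 3² = 9 times as many samples.

Current: n = 52, width = 8.02
New: n = 468, width ≈ 2.62

Width reduced by factor of 8.02/2.62 = 3.06.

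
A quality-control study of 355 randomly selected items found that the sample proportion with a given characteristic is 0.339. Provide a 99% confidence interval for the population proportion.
(0.274, 0.404)

Proportion CI:
SE = √(p̂(1-p̂)/n) = √(0.339 · 0.661 / 355) = 0.02512

z* = 2.576
Margin = z* · SE = 2.576 · 0.02512 = 0.0647

CI: 0.339 ± 0.0647 = (0.274, 0.404)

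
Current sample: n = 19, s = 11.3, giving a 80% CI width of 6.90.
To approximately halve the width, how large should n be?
n ≈ 76

CI width ∝ 1/√n
To reduce width by factor 2, need √n to grow by 2 → need 2² = 4 times as many samples.

Current: n = 19, width = 6.90
New: n = 76, width ≈ 3.35

Width reduced by factor of 6.90/3.35 = 2.06.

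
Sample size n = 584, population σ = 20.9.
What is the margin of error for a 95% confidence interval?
Margin of error = 1.70

Margin of error = z* · σ/√n
= 1.960 · 20.9/√584
= 1.960 · 20.9/24.1661
= 1.70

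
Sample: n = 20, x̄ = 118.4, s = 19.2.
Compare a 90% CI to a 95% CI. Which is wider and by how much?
95% CI is wider by 3.12

df = 19
90% CI: t* = 1.729, (110.98, 125.82), width = 2 · t* · s/√n = 14.85
95% CI: t* = 2.093, (109.41, 127.39), width = 2 · t* · s/√n = 17.97

The 95% CI is wider by 17.97 - 14.85 = 3.12.
Higher confidence requires a wider interval.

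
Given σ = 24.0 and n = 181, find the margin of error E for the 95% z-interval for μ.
Margin of error = 3.50

Margin of error = z* · σ/√n
= 1.960 · 24.0/√181
= 1.960 · 24.0/13.4536
= 3.50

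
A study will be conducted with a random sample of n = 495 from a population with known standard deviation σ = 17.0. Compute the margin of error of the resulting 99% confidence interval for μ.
Margin of error = 1.97

Margin of error = z* · σ/√n
= 2.576 · 17.0/√495
= 2.576 · 17.0/22.2486
= 1.97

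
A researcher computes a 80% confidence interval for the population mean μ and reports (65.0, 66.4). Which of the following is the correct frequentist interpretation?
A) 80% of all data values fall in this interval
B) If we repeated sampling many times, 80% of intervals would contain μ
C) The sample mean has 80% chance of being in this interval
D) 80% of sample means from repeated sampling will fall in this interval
B

A) Wrong — a CI is about the parameter μ, not individual data values.
B) Correct — this is the frequentist long-run coverage interpretation.
C) Wrong — x̄ is observed and sits in the interval by construction.
D) Wrong — coverage applies to intervals containing μ, not to future x̄ values.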